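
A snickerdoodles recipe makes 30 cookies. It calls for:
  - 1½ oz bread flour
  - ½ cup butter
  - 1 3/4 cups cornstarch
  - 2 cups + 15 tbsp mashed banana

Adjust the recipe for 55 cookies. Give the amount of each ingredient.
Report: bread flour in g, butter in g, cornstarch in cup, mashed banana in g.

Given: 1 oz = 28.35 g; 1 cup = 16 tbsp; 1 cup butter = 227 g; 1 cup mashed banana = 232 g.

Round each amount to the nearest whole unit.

bread flour: 78 g; butter: 208 g; cornstarch: 3 cup; mashed banana: 1249 g

Scaling factor: 55/30 = 11/6.
bread flour: 1.5 oz × 11/6 × 28.35 g/oz ≈ 78 g
butter: 0.5 cup × 11/6 × 227 g/cup ≈ 208 g
cornstarch: 1.75 cup × 11/6 ≈ 3 cup
mashed banana: (2 cup + 15 tbsp = 2.9375 cup) × 11/6 × 232 g/cup ≈ 1249 g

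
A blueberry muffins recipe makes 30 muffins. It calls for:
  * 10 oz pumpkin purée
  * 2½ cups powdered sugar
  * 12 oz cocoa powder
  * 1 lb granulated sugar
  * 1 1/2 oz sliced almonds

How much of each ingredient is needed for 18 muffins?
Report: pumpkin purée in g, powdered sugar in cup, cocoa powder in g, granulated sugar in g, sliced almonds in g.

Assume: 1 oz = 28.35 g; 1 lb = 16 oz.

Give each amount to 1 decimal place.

pumpkin purée: 170.1 g; powdered sugar: 1.5 cup; cocoa powder: 204.1 g; granulated sugar: 272.2 g; sliced almonds: 25.5 g

Scaling factor: 18/30 = 3/5 = 0.6.
pumpkin purée: 10 oz × 3/5 × 28.35 g/oz = 170.1 g
powdered sugar: 2.5 cup × 3/5 = 1.5 cup
cocoa powder: 12 oz × 3/5 × 28.35 g/oz ≈ 204.1 g
granulated sugar: 1 lb × 3/5 × 16 oz/lb × 28.35 g/oz ≈ 272.2 g
sliced almonds: 1.5 oz × 3/5 × 28.35 g/oz ≈ 25.5 g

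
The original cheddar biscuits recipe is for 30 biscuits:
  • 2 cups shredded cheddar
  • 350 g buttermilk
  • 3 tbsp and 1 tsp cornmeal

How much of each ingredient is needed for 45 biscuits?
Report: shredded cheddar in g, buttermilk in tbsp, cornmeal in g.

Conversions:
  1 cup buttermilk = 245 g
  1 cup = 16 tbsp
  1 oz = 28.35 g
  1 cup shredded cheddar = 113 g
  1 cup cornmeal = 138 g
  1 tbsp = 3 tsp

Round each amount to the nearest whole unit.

Scaling factor: 45/30 = 3/2 = 1.5.
shredded cheddar: 2 cup × 3/2 × 113 g/cup = 339 g
buttermilk: 350 g × 3/2 ÷ 245 g/cup × 16 tbsp/cup ≈ 34 tbsp
cornmeal: (3 tbsp + 1 tsp = 10/3 tbsp) × 3/2 ÷ 16 tbsp/cup × 138 g/cup ≈ 43 g

shredded cheddar: 339 g; buttermilk: 34 tbsp; cornmeal: 43 g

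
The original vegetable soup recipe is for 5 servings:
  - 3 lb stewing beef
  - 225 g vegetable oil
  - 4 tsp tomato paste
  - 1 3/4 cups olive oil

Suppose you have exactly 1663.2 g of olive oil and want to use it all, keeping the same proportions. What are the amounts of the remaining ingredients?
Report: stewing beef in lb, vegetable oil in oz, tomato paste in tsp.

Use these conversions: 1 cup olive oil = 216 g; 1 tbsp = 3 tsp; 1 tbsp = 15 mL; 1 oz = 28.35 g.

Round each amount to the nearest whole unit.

The original recipe has 378 g of olive oil, so the scaling factor is 1663.2 ÷ 378 = 22/5 = 4.4.
stewing beef: 3 lb × 22/5 ≈ 13 lb
vegetable oil: 225 g × 22/5 ÷ 28.35 g/oz ≈ 35 oz
tomato paste: 4 tsp × 22/5 ≈ 18 tsp

stewing beef: 13 lb; vegetable oil: 35 oz; tomato paste: 18 tsp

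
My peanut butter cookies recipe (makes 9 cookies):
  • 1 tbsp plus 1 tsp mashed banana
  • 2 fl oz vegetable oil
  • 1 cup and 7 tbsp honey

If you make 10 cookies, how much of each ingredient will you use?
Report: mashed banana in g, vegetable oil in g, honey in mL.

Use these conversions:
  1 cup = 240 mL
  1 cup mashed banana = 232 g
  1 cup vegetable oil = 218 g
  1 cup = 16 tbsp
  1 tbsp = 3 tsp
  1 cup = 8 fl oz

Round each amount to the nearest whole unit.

Scaling factor: 10/9.
mashed banana: (1 tbsp + 1 tsp = 4/3 tbsp) × 10/9 ÷ 16 tbsp/cup × 232 g/cup ≈ 21 g
vegetable oil: 2 fl oz × 10/9 ÷ 8 fl oz/cup × 218 g/cup ≈ 61 g
honey: (1 cup + 7 tbsp = 1.4375 cup) × 10/9 × 240 mL/cup ≈ 383 mL

mashed banana: 21 g; vegetable oil: 61 g; honey: 383 mL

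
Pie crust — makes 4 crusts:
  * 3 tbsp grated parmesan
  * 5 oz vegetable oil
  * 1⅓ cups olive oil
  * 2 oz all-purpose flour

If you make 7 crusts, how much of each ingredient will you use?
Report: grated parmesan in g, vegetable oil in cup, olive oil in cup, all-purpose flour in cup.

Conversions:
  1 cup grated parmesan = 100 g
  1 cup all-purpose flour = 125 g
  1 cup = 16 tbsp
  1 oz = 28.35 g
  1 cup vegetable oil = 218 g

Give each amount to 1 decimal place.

Scaling factor: 7/4 = 1.75.
grated parmesan: 3 tbsp × 7/4 ÷ 16 tbsp/cup × 100 g/cup ≈ 32.8 g
vegetable oil: 5 oz × 7/4 × 28.35 g/oz ÷ 218 g/cup ≈ 1.1 cup
olive oil: 4/3 cup × 7/4 ≈ 2.3 cup
all-purpose flour: 2 oz × 7/4 × 28.35 g/oz ÷ 125 g/cup ≈ 0.8 cup

grated parmesan: 32.8 g; vegetable oil: 1.1 cup; olive oil: 2.3 cup; all-purpose flour: 0.8 cup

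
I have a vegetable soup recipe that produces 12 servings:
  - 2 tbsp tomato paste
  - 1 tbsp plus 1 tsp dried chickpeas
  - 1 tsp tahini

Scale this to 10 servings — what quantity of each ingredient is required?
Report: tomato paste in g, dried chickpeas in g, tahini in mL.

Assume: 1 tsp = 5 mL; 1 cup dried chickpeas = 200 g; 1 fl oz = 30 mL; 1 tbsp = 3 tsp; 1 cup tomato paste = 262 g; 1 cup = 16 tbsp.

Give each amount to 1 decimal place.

Scaling factor: 10/12 = 5/6.
tomato paste: 2 tbsp × 5/6 ÷ 16 tbsp/cup × 262 g/cup ≈ 27.3 g
dried chickpeas: (1 tbsp + 1 tsp = 4/3 tbsp) × 5/6 ÷ 16 tbsp/cup × 200 g/cup ≈ 13.9 g
tahini: 1 tsp × 5/6 × 5 mL/tsp ≈ 4.2 mL

tomato paste: 27.3 g; dried chickpeas: 13.9 g; tahini: 4.2 mL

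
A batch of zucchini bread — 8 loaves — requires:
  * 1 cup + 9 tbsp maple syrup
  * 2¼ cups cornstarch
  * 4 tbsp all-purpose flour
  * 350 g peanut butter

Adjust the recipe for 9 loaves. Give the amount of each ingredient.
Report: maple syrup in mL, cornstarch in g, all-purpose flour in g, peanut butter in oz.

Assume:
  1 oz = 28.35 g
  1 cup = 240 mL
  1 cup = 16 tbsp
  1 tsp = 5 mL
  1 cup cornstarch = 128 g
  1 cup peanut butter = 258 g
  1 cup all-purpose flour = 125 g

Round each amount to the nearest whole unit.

maple syrup: 422 mL; cornstarch: 324 g; all-purpose flour: 35 g; peanut butter: 14 oz

Scaling factor: 9/8 = 1.125.
maple syrup: (1 cup + 9 tbsp = 1.5625 cup) × 9/8 × 240 mL/cup ≈ 422 mL
cornstarch: 2.25 cup × 9/8 × 128 g/cup = 324 g
all-purpose flour: 4 tbsp × 9/8 ÷ 16 tbsp/cup × 125 g/cup ≈ 35 g
peanut butter: 350 g × 9/8 ÷ 28.35 g/oz ≈ 14 oz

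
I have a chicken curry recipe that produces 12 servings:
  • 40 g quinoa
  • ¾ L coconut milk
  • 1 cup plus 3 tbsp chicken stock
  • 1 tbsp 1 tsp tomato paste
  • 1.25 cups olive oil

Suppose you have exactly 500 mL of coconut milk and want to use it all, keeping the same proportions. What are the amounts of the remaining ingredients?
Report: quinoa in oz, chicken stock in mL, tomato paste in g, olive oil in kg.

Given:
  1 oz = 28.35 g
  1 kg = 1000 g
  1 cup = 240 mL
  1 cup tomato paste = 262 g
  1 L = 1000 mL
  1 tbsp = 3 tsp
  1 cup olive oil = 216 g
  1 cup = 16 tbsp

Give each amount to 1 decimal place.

quinoa: 0.9 oz; chicken stock: 190.0 mL; tomato paste: 14.6 g; olive oil: 0.2 kg

The original recipe has 750 mL of coconut milk, so the scaling factor is 500 ÷ 750 = 2/3.
quinoa: 40 g × 2/3 ÷ 28.35 g/oz ≈ 0.9 oz
chicken stock: (1 cup + 3 tbsp = 1.1875 cup) × 2/3 × 240 mL/cup = 190.0 mL
tomato paste: (1 tbsp + 1 tsp = 4/3 tbsp) × 2/3 ÷ 16 tbsp/cup × 262 g/cup ≈ 14.6 g
olive oil: 1.25 cup × 2/3 × 216 g/cup ÷ 1000 g/kg ≈ 0.2 kg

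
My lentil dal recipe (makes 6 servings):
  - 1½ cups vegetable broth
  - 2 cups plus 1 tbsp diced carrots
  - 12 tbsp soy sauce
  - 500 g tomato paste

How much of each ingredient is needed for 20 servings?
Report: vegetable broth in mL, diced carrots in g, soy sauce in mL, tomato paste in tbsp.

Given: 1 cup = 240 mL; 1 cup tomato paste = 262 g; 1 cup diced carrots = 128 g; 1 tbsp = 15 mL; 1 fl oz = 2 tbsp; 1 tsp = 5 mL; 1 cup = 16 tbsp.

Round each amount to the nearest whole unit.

Scaling factor: 20/6 = 10/3.
vegetable broth: 1.5 cup × 10/3 × 240 mL/cup = 1200 mL
diced carrots: (2 cup + 1 tbsp = 2.0625 cup) × 10/3 × 128 g/cup = 880 g
soy sauce: 12 tbsp × 10/3 × 15 mL/tbsp = 600 mL
tomato paste: 500 g × 10/3 ÷ 262 g/cup × 16 tbsp/cup ≈ 102 tbsp

vegetable broth: 1200 mL; diced carrots: 880 g; soy sauce: 600 mL; tomato paste: 102 tbsp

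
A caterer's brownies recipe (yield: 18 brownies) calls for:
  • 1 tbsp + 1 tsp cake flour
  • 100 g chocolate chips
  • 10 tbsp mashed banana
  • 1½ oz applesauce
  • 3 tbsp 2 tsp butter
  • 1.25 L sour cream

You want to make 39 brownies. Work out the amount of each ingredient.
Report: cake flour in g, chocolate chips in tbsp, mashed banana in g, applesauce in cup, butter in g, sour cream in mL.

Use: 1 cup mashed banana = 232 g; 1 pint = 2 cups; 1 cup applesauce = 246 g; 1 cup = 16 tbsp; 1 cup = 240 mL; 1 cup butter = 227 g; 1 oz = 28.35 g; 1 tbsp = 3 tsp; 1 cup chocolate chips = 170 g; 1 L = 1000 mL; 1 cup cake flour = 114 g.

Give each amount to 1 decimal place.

Scaling factor: 39/18 = 13/6.
cake flour: (1 tbsp + 1 tsp = 4/3 tbsp) × 13/6 ÷ 16 tbsp/cup × 114 g/cup ≈ 20.6 g
chocolate chips: 100 g × 13/6 ÷ 170 g/cup × 16 tbsp/cup ≈ 20.4 tbsp
mashed banana: 10 tbsp × 13/6 ÷ 16 tbsp/cup × 232 g/cup ≈ 314.2 g
applesauce: 1.5 oz × 13/6 × 28.35 g/oz ÷ 246 g/cup ≈ 0.4 cup
butter: (3 tbsp + 2 tsp = 11/3 tbsp) × 13/6 ÷ 16 tbsp/cup × 227 g/cup ≈ 112.7 g
sour cream: 1.25 L × 13/6 × 1000 mL/L ≈ 2708.3 mL

cake flour: 20.6 g; chocolate chips: 20.4 tbsp; mashed banana: 314.2 g; applesauce: 0.4 cup; butter: 112.7 g; sour cream: 2708.3 mL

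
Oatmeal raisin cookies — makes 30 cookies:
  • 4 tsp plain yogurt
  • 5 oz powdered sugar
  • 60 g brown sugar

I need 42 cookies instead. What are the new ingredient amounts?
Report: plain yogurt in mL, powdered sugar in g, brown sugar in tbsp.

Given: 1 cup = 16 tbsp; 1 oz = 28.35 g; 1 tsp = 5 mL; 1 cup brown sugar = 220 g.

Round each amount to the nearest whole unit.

plain yogurt: 28 mL; powdered sugar: 198 g; brown sugar: 6 tbsp

Scaling factor: 42/30 = 7/5 = 1.4.
plain yogurt: 4 tsp × 7/5 × 5 mL/tsp = 28 mL
powdered sugar: 5 oz × 7/5 × 28.35 g/oz ≈ 198 g
brown sugar: 60 g × 7/5 ÷ 220 g/cup × 16 tbsp/cup ≈ 6 tbsp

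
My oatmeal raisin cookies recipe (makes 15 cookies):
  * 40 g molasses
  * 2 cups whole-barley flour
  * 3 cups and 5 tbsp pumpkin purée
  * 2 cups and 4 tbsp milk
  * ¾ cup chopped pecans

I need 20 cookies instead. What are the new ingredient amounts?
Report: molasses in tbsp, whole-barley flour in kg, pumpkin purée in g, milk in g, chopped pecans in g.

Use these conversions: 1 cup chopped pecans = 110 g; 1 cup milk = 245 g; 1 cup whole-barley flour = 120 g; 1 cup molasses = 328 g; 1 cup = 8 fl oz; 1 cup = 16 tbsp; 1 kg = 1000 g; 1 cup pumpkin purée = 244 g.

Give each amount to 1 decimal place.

molasses: 2.6 tbsp; whole-barley flour: 0.3 kg; pumpkin purée: 1077.7 g; milk: 735.0 g; chopped pecans: 110.0 g

Scaling factor: 20/15 = 4/3.
molasses: 40 g × 4/3 ÷ 328 g/cup × 16 tbsp/cup ≈ 2.6 tbsp
whole-barley flour: 2 cup × 4/3 × 120 g/cup ÷ 1000 g/kg ≈ 0.3 kg
pumpkin purée: (3 cup + 5 tbsp = 3.3125 cup) × 4/3 × 244 g/cup ≈ 1077.7 g
milk: (2 cup + 4 tbsp = 2.25 cup) × 4/3 × 245 g/cup = 735.0 g
chopped pecans: 0.75 cup × 4/3 × 110 g/cup = 110.0 g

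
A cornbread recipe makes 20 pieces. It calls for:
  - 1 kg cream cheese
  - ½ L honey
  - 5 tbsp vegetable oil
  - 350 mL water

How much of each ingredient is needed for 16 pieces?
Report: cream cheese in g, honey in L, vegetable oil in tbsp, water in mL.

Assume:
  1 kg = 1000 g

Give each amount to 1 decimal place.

cream cheese: 800.0 g; honey: 0.4 L; vegetable oil: 4.0 tbsp; water: 280.0 mL

Scaling factor: 16/20 = 4/5 = 0.8.
cream cheese: 1 kg × 4/5 × 1000 g/kg = 800.0 g
honey: 0.5 L × 4/5 = 0.4 L
vegetable oil: 5 tbsp × 4/5 = 4.0 tbsp
water: 350 mL × 4/5 = 280.0 mL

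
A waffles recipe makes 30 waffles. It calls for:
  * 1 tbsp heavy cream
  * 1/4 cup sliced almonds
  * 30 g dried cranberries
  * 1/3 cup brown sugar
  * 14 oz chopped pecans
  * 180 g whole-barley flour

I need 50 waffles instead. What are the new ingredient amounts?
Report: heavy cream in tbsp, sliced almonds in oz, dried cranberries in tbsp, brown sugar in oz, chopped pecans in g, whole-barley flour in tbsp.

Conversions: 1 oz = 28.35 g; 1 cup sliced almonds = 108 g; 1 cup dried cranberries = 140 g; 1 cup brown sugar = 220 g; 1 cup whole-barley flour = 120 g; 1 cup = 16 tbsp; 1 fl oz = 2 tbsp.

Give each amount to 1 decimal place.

Scaling factor: 50/30 = 5/3.
heavy cream: 1 tbsp × 5/3 ≈ 1.7 tbsp
sliced almonds: 0.25 cup × 5/3 × 108 g/cup ÷ 28.35 g/oz ≈ 1.6 oz
dried cranberries: 30 g × 5/3 ÷ 140 g/cup × 16 tbsp/cup ≈ 5.7 tbsp
brown sugar: 1/3 cup × 5/3 × 220 g/cup ÷ 28.35 g/oz ≈ 4.3 oz
chopped pecans: 14 oz × 5/3 × 28.35 g/oz = 661.5 g
whole-barley flour: 180 g × 5/3 ÷ 120 g/cup × 16 tbsp/cup = 40.0 tbsp

heavy cream: 1.7 tbsp; sliced almonds: 1.6 oz; dried cranberries: 5.7 tbsp; brown sugar: 4.3 oz; chopped pecans: 661.5 g; whole-barley flour: 40.0 tbsp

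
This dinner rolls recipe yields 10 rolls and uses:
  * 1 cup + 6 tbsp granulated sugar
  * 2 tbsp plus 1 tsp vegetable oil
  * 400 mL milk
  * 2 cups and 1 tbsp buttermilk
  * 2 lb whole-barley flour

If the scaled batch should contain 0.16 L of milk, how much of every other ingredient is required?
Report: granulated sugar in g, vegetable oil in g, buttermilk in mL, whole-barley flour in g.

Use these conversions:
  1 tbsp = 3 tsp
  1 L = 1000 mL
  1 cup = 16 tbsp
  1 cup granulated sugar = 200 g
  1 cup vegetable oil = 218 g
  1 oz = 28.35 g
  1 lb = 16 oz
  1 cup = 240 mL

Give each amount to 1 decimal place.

granulated sugar: 110.0 g; vegetable oil: 12.7 g; buttermilk: 198.0 mL; whole-barley flour: 362.9 g

The original recipe has 0.4 L of milk, so the scaling factor is 0.16 ÷ 0.4 = 2/5 = 0.4.
granulated sugar: (1 cup + 6 tbsp = 1.375 cup) × 2/5 × 200 g/cup = 110.0 g
vegetable oil: (2 tbsp + 1 tsp = 7/3 tbsp) × 2/5 ÷ 16 tbsp/cup × 218 g/cup ≈ 12.7 g
buttermilk: (2 cup + 1 tbsp = 2.0625 cup) × 2/5 × 240 mL/cup = 198.0 mL
whole-barley flour: 2 lb × 2/5 × 16 oz/lb × 28.35 g/oz ≈ 362.9 g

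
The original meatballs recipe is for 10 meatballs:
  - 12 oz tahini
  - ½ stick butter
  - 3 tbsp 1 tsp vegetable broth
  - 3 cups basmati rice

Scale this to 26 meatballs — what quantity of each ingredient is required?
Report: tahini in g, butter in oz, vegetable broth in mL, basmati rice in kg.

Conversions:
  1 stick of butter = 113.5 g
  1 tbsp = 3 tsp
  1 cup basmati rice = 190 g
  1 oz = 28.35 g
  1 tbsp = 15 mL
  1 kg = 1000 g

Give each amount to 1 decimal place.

tahini: 884.5 g; butter: 5.2 oz; vegetable broth: 130.0 mL; basmati rice: 1.5 kg

Scaling factor: 26/10 = 13/5 = 2.6.
tahini: 12 oz × 13/5 × 28.35 g/oz ≈ 884.5 g
butter: 0.5 stick × 13/5 × 113.5 g/stick ÷ 28.35 g/oz ≈ 5.2 oz
vegetable broth: (3 tbsp + 1 tsp = 10/3 tbsp) × 13/5 × 15 mL/tbsp = 130.0 mL
basmati rice: 3 cup × 13/5 × 190 g/cup ÷ 1000 g/kg ≈ 1.5 kg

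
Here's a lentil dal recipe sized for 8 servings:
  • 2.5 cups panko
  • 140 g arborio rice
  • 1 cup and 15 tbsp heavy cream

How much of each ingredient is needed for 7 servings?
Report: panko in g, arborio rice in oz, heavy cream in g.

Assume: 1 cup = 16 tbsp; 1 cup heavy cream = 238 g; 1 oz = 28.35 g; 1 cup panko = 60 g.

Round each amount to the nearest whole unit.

panko: 131 g; arborio rice: 4 oz; heavy cream: 403 g

Scaling factor: 7/8 = 0.875.
panko: 2.5 cup × 7/8 × 60 g/cup ≈ 131 g
arborio rice: 140 g × 7/8 ÷ 28.35 g/oz ≈ 4 oz
heavy cream: (1 cup + 15 tbsp = 1.9375 cup) × 7/8 × 238 g/cup ≈ 403 g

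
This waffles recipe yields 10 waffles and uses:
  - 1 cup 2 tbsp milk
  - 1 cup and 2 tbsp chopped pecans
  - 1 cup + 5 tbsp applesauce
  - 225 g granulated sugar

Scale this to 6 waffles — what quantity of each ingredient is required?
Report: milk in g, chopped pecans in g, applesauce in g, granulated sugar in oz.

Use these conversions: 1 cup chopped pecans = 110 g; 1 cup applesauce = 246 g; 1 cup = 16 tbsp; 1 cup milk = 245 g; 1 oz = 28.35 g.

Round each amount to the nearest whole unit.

Scaling factor: 6/10 = 3/5 = 0.6.
milk: (1 cup + 2 tbsp = 1.125 cup) × 3/5 × 245 g/cup ≈ 165 g
chopped pecans: (1 cup + 2 tbsp = 1.125 cup) × 3/5 × 110 g/cup ≈ 74 g
applesauce: (1 cup + 5 tbsp = 1.3125 cup) × 3/5 × 246 g/cup ≈ 194 g
granulated sugar: 225 g × 3/5 ÷ 28.35 g/oz ≈ 5 oz

milk: 165 g; chopped pecans: 74 g; applesauce: 194 g; granulated sugar: 5 oz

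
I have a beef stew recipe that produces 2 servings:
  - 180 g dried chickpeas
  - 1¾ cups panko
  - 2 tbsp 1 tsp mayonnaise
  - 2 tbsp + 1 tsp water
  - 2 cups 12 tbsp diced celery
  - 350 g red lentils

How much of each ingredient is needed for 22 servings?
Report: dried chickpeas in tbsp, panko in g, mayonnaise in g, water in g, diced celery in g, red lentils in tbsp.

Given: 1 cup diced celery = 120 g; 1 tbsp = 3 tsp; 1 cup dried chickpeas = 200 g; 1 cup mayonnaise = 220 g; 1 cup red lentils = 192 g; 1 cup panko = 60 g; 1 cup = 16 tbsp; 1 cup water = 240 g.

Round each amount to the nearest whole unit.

Scaling factor: 22/2 = 11.
dried chickpeas: 180 g × 11 ÷ 200 g/cup × 16 tbsp/cup ≈ 158 tbsp
panko: 1.75 cup × 11 × 60 g/cup = 1155 g
mayonnaise: (2 tbsp + 1 tsp = 7/3 tbsp) × 11 ÷ 16 tbsp/cup × 220 g/cup ≈ 353 g
water: (2 tbsp + 1 tsp = 7/3 tbsp) × 11 ÷ 16 tbsp/cup × 240 g/cup = 385 g
diced celery: (2 cup + 12 tbsp = 2.75 cup) × 11 × 120 g/cup = 3630 g
red lentils: 350 g × 11 ÷ 192 g/cup × 16 tbsp/cup ≈ 321 tbsp

dried chickpeas: 158 tbsp; panko: 1155 g; mayonnaise: 353 g; water: 385 g; diced celery: 3630 g; red lentils: 321 tbsp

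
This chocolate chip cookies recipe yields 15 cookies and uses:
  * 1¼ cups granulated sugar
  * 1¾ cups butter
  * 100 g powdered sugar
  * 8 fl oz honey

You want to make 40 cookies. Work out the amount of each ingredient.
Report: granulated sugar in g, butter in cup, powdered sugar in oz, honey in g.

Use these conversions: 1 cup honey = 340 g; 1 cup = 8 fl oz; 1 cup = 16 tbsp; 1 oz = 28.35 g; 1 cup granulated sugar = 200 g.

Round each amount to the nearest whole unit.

Scaling factor: 40/15 = 8/3.
granulated sugar: 1.25 cup × 8/3 × 200 g/cup ≈ 667 g
butter: 1.75 cup × 8/3 ≈ 5 cup
powdered sugar: 100 g × 8/3 ÷ 28.35 g/oz ≈ 9 oz
honey: 8 fl oz × 8/3 ÷ 8 fl oz/cup × 340 g/cup ≈ 907 g

granulated sugar: 667 g; butter: 5 cup; powdered sugar: 9 oz; honey: 907 g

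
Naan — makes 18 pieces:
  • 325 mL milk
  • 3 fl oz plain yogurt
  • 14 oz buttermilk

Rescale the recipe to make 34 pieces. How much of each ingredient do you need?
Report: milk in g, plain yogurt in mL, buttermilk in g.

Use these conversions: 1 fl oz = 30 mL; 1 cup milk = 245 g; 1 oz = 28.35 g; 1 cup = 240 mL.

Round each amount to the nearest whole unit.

milk: 627 g; plain yogurt: 170 mL; buttermilk: 750 g

Scaling factor: 34/18 = 17/9.
milk: 325 mL × 17/9 ÷ 240 mL/cup × 245 g/cup ≈ 627 g
plain yogurt: 3 fl oz × 17/9 × 30 mL/fl oz = 170 mL
buttermilk: 14 oz × 17/9 × 28.35 g/oz ≈ 750 g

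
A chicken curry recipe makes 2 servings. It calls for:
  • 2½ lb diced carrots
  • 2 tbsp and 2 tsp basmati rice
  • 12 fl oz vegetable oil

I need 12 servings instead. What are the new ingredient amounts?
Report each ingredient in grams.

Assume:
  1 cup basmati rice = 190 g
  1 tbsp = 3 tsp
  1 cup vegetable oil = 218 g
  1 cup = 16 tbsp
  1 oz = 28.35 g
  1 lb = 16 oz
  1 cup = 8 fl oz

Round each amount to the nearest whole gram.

Scaling factor: 12/2 = 6.
diced carrots: 2.5 lb × 6 × 16 oz/lb × 28.35 g/oz = 6804 g
basmati rice: (2 tbsp + 2 tsp = 8/3 tbsp) × 6 ÷ 16 tbsp/cup × 190 g/cup = 190 g
vegetable oil: 12 fl oz × 6 ÷ 8 fl oz/cup × 218 g/cup = 1962 g

diced carrots: 6804 g; basmati rice: 190 g; vegetable oil: 1962 g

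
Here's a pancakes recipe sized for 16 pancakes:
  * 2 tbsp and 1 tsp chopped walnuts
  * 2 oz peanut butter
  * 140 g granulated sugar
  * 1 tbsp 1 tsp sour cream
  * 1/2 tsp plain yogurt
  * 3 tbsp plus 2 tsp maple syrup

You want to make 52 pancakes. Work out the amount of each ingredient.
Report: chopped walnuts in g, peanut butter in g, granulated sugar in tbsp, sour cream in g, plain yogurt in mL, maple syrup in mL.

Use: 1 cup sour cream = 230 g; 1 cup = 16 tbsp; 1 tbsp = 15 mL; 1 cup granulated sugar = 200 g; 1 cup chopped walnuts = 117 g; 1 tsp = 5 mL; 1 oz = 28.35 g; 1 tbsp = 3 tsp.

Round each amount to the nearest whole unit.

Scaling factor: 52/16 = 13/4 = 3.25.
chopped walnuts: (2 tbsp + 1 tsp = 7/3 tbsp) × 13/4 ÷ 16 tbsp/cup × 117 g/cup ≈ 55 g
peanut butter: 2 oz × 13/4 × 28.35 g/oz ≈ 184 g
granulated sugar: 140 g × 13/4 ÷ 200 g/cup × 16 tbsp/cup ≈ 36 tbsp
sour cream: (1 tbsp + 1 tsp = 4/3 tbsp) × 13/4 ÷ 16 tbsp/cup × 230 g/cup ≈ 62 g
plain yogurt: 0.5 tsp × 13/4 × 5 mL/tsp ≈ 8 mL
maple syrup: (3 tbsp + 2 tsp = 11/3 tbsp) × 13/4 × 15 mL/tbsp ≈ 179 mL

chopped walnuts: 55 g; peanut butter: 184 g; granulated sugar: 36 tbsp; sour cream: 62 g; plain yogurt: 8 mL; maple syrup: 179 mL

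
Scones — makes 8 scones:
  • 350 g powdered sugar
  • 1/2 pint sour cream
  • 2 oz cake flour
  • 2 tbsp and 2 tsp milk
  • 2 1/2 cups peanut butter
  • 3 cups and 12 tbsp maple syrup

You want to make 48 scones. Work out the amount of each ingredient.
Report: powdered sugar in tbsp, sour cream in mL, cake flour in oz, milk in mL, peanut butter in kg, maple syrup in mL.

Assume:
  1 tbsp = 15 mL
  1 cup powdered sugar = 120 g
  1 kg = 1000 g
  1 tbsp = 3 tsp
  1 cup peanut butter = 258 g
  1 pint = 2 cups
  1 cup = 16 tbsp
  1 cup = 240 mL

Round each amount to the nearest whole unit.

Scaling factor: 48/8 = 6.
powdered sugar: 350 g × 6 ÷ 120 g/cup × 16 tbsp/cup = 280 tbsp
sour cream: 0.5 pint × 6 × 2 cup/pint × 240 mL/cup = 1440 mL
cake flour: 2 oz × 6 = 12 oz
milk: (2 tbsp + 2 tsp = 8/3 tbsp) × 6 × 15 mL/tbsp = 240 mL
peanut butter: 2.5 cup × 6 × 258 g/cup ÷ 1000 g/kg ≈ 4 kg
maple syrup: (3 cup + 12 tbsp = 3.75 cup) × 6 × 240 mL/cup = 5400 mL

powdered sugar: 280 tbsp; sour cream: 1440 mL; cake flour: 12 oz; milk: 240 mL; peanut butter: 4 kg; maple syrup: 5400 mL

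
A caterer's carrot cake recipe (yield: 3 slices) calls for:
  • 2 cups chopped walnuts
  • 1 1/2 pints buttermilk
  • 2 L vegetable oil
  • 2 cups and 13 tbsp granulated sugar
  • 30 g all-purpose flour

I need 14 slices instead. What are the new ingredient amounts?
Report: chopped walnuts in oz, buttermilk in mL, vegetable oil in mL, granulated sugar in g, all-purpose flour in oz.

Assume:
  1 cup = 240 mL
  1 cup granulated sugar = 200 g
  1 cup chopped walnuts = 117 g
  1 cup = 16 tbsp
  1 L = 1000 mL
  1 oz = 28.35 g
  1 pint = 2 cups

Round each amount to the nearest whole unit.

Scaling factor: 14/3.
chopped walnuts: 2 cup × 14/3 × 117 g/cup ÷ 28.35 g/oz ≈ 39 oz
buttermilk: 1.5 pint × 14/3 × 2 cup/pint × 240 mL/cup = 3360 mL
vegetable oil: 2 L × 14/3 × 1000 mL/L ≈ 9333 mL
granulated sugar: (2 cup + 13 tbsp = 2.8125 cup) × 14/3 × 200 g/cup = 2625 g
all-purpose flour: 30 g × 14/3 ÷ 28.35 g/oz ≈ 5 oz

chopped walnuts: 39 oz; buttermilk: 3360 mL; vegetable oil: 9333 mL; granulated sugar: 2625 g; all-purpose flour: 5 oz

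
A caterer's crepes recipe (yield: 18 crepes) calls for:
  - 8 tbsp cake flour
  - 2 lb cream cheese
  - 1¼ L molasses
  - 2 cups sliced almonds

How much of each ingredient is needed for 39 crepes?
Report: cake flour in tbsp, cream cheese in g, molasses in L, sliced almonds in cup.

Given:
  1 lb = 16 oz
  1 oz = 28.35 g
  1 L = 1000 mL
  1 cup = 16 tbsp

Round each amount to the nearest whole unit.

cake flour: 17 tbsp; cream cheese: 1966 g; molasses: 3 L; sliced almonds: 4 cup

Scaling factor: 39/18 = 13/6.
cake flour: 8 tbsp × 13/6 ≈ 17 tbsp
cream cheese: 2 lb × 13/6 × 16 oz/lb × 28.35 g/oz ≈ 1966 g
molasses: 1.25 L × 13/6 ≈ 3 L
sliced almonds: 2 cup × 13/6 ≈ 4 cup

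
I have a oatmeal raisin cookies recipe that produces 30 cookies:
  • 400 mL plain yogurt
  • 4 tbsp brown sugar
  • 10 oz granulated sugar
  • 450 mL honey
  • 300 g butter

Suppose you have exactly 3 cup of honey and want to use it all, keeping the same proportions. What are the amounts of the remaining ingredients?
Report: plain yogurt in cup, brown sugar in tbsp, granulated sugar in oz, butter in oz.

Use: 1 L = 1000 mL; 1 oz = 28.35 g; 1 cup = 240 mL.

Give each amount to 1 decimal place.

plain yogurt: 2.7 cup; brown sugar: 6.4 tbsp; granulated sugar: 16.0 oz; butter: 16.9 oz

The original recipe has 1.875 cup of honey, so the scaling factor is 3 ÷ 1.875 = 8/5 = 1.6.
plain yogurt: 400 mL × 8/5 ÷ 240 mL/cup ≈ 2.7 cup
brown sugar: 4 tbsp × 8/5 = 6.4 tbsp
granulated sugar: 10 oz × 8/5 = 16.0 oz
butter: 300 g × 8/5 ÷ 28.35 g/oz ≈ 16.9 oz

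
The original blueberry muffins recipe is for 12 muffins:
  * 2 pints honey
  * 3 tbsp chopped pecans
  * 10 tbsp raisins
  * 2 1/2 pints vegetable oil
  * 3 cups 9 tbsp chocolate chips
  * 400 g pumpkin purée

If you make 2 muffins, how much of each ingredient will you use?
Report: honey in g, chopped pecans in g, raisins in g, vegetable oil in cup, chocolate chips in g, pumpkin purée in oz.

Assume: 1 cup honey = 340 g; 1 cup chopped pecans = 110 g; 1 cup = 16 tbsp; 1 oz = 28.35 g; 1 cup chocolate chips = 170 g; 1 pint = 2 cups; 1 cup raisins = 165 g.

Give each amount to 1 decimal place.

Scaling factor: 2/12 = 1/6.
honey: 2 pint × 1/6 × 2 cup/pint × 340 g/cup ≈ 226.7 g
chopped pecans: 3 tbsp × 1/6 ÷ 16 tbsp/cup × 110 g/cup ≈ 3.4 g
raisins: 10 tbsp × 1/6 ÷ 16 tbsp/cup × 165 g/cup ≈ 17.2 g
vegetable oil: 2.5 pint × 1/6 × 2 cup/pint ≈ 0.8 cup
chocolate chips: (3 cup + 9 tbsp = 3.5625 cup) × 1/6 × 170 g/cup ≈ 100.9 g
pumpkin purée: 400 g × 1/6 ÷ 28.35 g/oz ≈ 2.4 oz

honey: 226.7 g; chopped pecans: 3.4 g; raisins: 17.2 g; vegetable oil: 0.8 cup; chocolate chips: 100.9 g; pumpkin purée: 2.4 oz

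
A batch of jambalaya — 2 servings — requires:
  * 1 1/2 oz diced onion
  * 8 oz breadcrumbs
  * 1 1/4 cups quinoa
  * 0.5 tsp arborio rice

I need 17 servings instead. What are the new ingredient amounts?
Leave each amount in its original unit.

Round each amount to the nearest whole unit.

diced onion: 13 oz; breadcrumbs: 68 oz; quinoa: 11 cup; arborio rice: 4 tsp

Scaling factor: 17/2 = 8.5.
diced onion: 1.5 oz × 17/2 ≈ 13 oz
breadcrumbs: 8 oz × 17/2 = 68 oz
quinoa: 1.25 cup × 17/2 ≈ 11 cup
arborio rice: 0.5 tsp × 17/2 ≈ 4 tsp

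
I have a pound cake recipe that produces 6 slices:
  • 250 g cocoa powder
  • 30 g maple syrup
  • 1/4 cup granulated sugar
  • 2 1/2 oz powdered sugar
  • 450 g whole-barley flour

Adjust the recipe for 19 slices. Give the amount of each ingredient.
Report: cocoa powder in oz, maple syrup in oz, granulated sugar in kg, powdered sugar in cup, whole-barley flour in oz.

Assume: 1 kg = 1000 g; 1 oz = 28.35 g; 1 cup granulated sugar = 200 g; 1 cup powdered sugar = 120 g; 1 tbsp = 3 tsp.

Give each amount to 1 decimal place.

cocoa powder: 27.9 oz; maple syrup: 3.4 oz; granulated sugar: 0.2 kg; powdered sugar: 1.9 cup; whole-barley flour: 50.3 oz

Scaling factor: 19/6.
cocoa powder: 250 g × 19/6 ÷ 28.35 g/oz ≈ 27.9 oz
maple syrup: 30 g × 19/6 ÷ 28.35 g/oz ≈ 3.4 oz
granulated sugar: 0.25 cup × 19/6 × 200 g/cup ÷ 1000 g/kg ≈ 0.2 kg
powdered sugar: 2.5 oz × 19/6 × 28.35 g/oz ÷ 120 g/cup ≈ 1.9 cup
whole-barley flour: 450 g × 19/6 ÷ 28.35 g/oz ≈ 50.3 oz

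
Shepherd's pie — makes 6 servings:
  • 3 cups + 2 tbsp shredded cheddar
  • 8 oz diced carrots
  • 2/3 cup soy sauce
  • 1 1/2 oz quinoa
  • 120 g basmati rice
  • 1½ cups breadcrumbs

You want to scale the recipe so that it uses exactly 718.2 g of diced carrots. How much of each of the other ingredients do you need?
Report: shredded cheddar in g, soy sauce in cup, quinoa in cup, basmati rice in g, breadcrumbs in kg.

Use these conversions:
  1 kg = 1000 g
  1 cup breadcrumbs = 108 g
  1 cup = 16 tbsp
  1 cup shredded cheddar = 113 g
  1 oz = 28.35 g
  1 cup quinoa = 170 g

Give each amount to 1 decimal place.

shredded cheddar: 1118.2 g; soy sauce: 2.1 cup; quinoa: 0.8 cup; basmati rice: 380.0 g; breadcrumbs: 0.5 kg

The original recipe has 226.8 g of diced carrots, so the scaling factor is 718.2 ÷ 226.8 = 19/6.
shredded cheddar: (3 cup + 2 tbsp = 3.125 cup) × 19/6 × 113 g/cup ≈ 1118.2 g
soy sauce: 2/3 cup × 19/6 ≈ 2.1 cup
quinoa: 1.5 oz × 19/6 × 28.35 g/oz ÷ 170 g/cup ≈ 0.8 cup
basmati rice: 120 g × 19/6 = 380.0 g
breadcrumbs: 1.5 cup × 19/6 × 108 g/cup ÷ 1000 g/kg ≈ 0.5 kg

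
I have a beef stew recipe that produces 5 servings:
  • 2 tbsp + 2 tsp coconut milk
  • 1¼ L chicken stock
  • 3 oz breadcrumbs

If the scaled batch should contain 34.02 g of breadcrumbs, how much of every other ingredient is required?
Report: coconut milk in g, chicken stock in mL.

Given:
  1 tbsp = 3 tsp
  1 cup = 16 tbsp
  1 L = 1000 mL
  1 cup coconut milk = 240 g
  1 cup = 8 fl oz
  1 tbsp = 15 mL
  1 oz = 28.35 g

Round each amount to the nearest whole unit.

The original recipe has 85.05 g of breadcrumbs, so the scaling factor is 34.02 ÷ 85.05 = 2/5 = 0.4.
coconut milk: (2 tbsp + 2 tsp = 8/3 tbsp) × 2/5 ÷ 16 tbsp/cup × 240 g/cup = 16 g
chicken stock: 1.25 L × 2/5 × 1000 mL/L = 500 mL

coconut milk: 16 g; chicken stock: 500 mL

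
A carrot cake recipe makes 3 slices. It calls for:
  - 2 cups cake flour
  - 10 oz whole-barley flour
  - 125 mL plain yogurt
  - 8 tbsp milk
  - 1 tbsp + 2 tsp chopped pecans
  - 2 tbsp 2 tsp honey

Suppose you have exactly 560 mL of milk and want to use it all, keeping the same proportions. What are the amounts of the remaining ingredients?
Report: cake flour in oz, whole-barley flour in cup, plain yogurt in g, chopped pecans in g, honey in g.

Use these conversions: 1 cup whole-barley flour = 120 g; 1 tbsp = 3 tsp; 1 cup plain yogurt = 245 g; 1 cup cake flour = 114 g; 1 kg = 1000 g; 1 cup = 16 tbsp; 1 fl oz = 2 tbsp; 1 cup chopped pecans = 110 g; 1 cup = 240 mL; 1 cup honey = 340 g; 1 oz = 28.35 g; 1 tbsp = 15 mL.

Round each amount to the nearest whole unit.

The original recipe has 120 mL of milk, so the scaling factor is 560 ÷ 120 = 14/3.
cake flour: 2 cup × 14/3 × 114 g/cup ÷ 28.35 g/oz ≈ 38 oz
whole-barley flour: 10 oz × 14/3 × 28.35 g/oz ÷ 120 g/cup ≈ 11 cup
plain yogurt: 125 mL × 14/3 ÷ 240 mL/cup × 245 g/cup ≈ 595 g
chopped pecans: (1 tbsp + 2 tsp = 5/3 tbsp) × 14/3 ÷ 16 tbsp/cup × 110 g/cup ≈ 53 g
honey: (2 tbsp + 2 tsp = 8/3 tbsp) × 14/3 ÷ 16 tbsp/cup × 340 g/cup ≈ 264 g

cake flour: 38 oz; whole-barley flour: 11 cup; plain yogurt: 595 g; chopped pecans: 53 g; honey: 264 g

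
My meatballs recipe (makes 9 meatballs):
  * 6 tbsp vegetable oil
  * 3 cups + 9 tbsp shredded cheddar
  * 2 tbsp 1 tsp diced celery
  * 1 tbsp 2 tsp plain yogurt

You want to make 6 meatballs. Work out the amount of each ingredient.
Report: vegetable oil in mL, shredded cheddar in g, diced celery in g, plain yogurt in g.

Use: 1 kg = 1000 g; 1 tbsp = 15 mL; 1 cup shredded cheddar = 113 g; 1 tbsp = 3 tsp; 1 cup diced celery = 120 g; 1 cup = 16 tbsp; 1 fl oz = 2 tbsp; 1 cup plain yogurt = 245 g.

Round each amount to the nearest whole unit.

Scaling factor: 6/9 = 2/3.
vegetable oil: 6 tbsp × 2/3 × 15 mL/tbsp = 60 mL
shredded cheddar: (3 cup + 9 tbsp = 3.5625 cup) × 2/3 × 113 g/cup ≈ 268 g
diced celery: (2 tbsp + 1 tsp = 7/3 tbsp) × 2/3 ÷ 16 tbsp/cup × 120 g/cup ≈ 12 g
plain yogurt: (1 tbsp + 2 tsp = 5/3 tbsp) × 2/3 ÷ 16 tbsp/cup × 245 g/cup ≈ 17 g

vegetable oil: 60 mL; shredded cheddar: 268 g; diced celery: 12 g; plain yogurt: 17 g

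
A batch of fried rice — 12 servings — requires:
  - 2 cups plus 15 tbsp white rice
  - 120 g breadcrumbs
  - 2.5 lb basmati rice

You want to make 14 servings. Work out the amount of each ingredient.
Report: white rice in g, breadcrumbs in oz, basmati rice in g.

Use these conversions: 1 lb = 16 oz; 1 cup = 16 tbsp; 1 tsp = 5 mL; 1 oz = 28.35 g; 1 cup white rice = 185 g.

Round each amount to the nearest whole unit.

white rice: 634 g; breadcrumbs: 5 oz; basmati rice: 1323 g

Scaling factor: 14/12 = 7/6.
white rice: (2 cup + 15 tbsp = 2.9375 cup) × 7/6 × 185 g/cup ≈ 634 g
breadcrumbs: 120 g × 7/6 ÷ 28.35 g/oz ≈ 5 oz
basmati rice: 2.5 lb × 7/6 × 16 oz/lb × 28.35 g/oz = 1323 g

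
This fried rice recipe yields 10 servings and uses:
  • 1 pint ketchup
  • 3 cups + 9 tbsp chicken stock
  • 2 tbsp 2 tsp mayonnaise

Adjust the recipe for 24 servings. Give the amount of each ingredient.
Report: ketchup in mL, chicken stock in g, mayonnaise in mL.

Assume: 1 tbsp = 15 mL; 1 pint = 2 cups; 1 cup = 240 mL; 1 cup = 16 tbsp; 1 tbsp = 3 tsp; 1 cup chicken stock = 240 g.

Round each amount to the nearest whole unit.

ketchup: 1152 mL; chicken stock: 2052 g; mayonnaise: 96 mL

Scaling factor: 24/10 = 12/5 = 2.4.
ketchup: 1 pint × 12/5 × 2 cup/pint × 240 mL/cup = 1152 mL
chicken stock: (3 cup + 9 tbsp = 3.5625 cup) × 12/5 × 240 g/cup = 2052 g
mayonnaise: (2 tbsp + 2 tsp = 8/3 tbsp) × 12/5 × 15 mL/tbsp = 96 mL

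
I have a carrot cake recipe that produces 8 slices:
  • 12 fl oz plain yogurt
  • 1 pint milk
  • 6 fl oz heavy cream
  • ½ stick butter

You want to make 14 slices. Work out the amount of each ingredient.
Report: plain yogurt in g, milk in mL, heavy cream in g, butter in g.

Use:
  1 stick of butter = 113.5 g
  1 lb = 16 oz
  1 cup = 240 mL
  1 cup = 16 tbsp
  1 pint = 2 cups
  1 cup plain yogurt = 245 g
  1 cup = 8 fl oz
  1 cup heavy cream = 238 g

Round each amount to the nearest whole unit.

Scaling factor: 14/8 = 7/4 = 1.75.
plain yogurt: 12 fl oz × 7/4 ÷ 8 fl oz/cup × 245 g/cup ≈ 643 g
milk: 1 pint × 7/4 × 2 cup/pint × 240 mL/cup = 840 mL
heavy cream: 6 fl oz × 7/4 ÷ 8 fl oz/cup × 238 g/cup ≈ 312 g
butter: 0.5 stick × 7/4 × 113.5 g/stick ≈ 99 g

plain yogurt: 643 g; milk: 840 mL; heavy cream: 312 g; butter: 99 g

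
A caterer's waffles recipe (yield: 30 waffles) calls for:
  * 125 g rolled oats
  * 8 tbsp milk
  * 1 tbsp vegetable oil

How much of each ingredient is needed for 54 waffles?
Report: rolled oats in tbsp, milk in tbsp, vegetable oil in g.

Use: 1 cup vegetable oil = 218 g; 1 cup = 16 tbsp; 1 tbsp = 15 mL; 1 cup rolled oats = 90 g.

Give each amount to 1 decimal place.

rolled oats: 40.0 tbsp; milk: 14.4 tbsp; vegetable oil: 24.5 g

Scaling factor: 54/30 = 9/5 = 1.8.
rolled oats: 125 g × 9/5 ÷ 90 g/cup × 16 tbsp/cup = 40.0 tbsp
milk: 8 tbsp × 9/5 = 14.4 tbsp
vegetable oil: 1 tbsp × 9/5 ÷ 16 tbsp/cup × 218 g/cup ≈ 24.5 g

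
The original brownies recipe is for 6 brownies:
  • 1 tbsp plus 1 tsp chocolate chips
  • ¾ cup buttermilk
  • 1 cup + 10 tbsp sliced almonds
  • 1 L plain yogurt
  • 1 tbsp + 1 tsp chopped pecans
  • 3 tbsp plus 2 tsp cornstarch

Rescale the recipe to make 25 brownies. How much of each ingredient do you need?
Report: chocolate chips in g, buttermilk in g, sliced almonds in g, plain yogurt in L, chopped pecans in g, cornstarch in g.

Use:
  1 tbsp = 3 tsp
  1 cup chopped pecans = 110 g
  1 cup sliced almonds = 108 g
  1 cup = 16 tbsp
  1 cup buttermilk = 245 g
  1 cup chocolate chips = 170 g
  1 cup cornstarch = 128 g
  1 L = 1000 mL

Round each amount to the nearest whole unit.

Scaling factor: 25/6.
chocolate chips: (1 tbsp + 1 tsp = 4/3 tbsp) × 25/6 ÷ 16 tbsp/cup × 170 g/cup ≈ 59 g
buttermilk: 0.75 cup × 25/6 × 245 g/cup ≈ 766 g
sliced almonds: (1 cup + 10 tbsp = 1.625 cup) × 25/6 × 108 g/cup ≈ 731 g
plain yogurt: 1 L × 25/6 ≈ 4 L
chopped pecans: (1 tbsp + 1 tsp = 4/3 tbsp) × 25/6 ÷ 16 tbsp/cup × 110 g/cup ≈ 38 g
cornstarch: (3 tbsp + 2 tsp = 11/3 tbsp) × 25/6 ÷ 16 tbsp/cup × 128 g/cup ≈ 122 g

chocolate chips: 59 g; buttermilk: 766 g; sliced almonds: 731 g; plain yogurt: 4 L; chopped pecans: 38 g; cornstarch: 122 g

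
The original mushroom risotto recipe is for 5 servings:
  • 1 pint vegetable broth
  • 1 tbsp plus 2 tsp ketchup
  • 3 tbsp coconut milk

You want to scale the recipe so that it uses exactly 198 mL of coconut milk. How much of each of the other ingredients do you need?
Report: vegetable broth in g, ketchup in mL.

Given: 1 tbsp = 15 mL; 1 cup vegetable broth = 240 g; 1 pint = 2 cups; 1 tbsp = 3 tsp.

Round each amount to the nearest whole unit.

vegetable broth: 2112 g; ketchup: 110 mL

The original recipe has 45 mL of coconut milk, so the scaling factor is 198 ÷ 45 = 22/5 = 4.4.
vegetable broth: 1 pint × 22/5 × 2 cup/pint × 240 g/cup = 2112 g
ketchup: (1 tbsp + 2 tsp = 5/3 tbsp) × 22/5 × 15 mL/tbsp = 110 mL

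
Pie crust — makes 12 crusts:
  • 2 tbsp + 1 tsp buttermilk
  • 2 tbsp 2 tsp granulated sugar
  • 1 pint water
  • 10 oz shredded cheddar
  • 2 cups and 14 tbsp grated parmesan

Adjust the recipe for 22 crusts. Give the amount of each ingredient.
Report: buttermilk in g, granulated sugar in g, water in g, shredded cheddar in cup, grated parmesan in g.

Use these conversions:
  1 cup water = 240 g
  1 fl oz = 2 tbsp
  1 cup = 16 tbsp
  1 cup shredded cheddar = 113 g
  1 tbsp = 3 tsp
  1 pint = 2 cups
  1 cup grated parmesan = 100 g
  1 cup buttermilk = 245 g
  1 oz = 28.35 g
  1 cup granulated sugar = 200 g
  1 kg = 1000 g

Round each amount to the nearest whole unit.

Scaling factor: 22/12 = 11/6.
buttermilk: (2 tbsp + 1 tsp = 7/3 tbsp) × 11/6 ÷ 16 tbsp/cup × 245 g/cup ≈ 66 g
granulated sugar: (2 tbsp + 2 tsp = 8/3 tbsp) × 11/6 ÷ 16 tbsp/cup × 200 g/cup ≈ 61 g
water: 1 pint × 11/6 × 2 cup/pint × 240 g/cup = 880 g
shredded cheddar: 10 oz × 11/6 × 28.35 g/oz ÷ 113 g/cup ≈ 5 cup
grated parmesan: (2 cup + 14 tbsp = 2.875 cup) × 11/6 × 100 g/cup ≈ 527 g

buttermilk: 66 g; granulated sugar: 61 g; water: 880 g; shredded cheddar: 5 cup; grated parmesan: 527 g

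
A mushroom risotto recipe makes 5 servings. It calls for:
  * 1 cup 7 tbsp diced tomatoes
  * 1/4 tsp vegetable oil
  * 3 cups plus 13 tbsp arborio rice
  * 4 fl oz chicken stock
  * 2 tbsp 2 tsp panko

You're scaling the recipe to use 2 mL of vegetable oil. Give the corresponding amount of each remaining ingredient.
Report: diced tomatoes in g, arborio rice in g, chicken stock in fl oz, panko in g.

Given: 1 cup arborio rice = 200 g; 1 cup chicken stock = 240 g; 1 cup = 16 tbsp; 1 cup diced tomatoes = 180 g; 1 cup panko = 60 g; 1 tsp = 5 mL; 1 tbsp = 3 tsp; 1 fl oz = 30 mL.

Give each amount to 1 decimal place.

The original recipe has 1.25 mL of vegetable oil, so the scaling factor is 2 ÷ 1.25 = 8/5 = 1.6.
diced tomatoes: (1 cup + 7 tbsp = 1.4375 cup) × 8/5 × 180 g/cup = 414.0 g
arborio rice: (3 cup + 13 tbsp = 3.8125 cup) × 8/5 × 200 g/cup = 1220.0 g
chicken stock: 4 fl oz × 8/5 = 6.4 fl oz
panko: (2 tbsp + 2 tsp = 8/3 tbsp) × 8/5 ÷ 16 tbsp/cup × 60 g/cup = 16.0 g

diced tomatoes: 414.0 g; arborio rice: 1220.0 g; chicken stock: 6.4 fl oz; panko: 16.0 g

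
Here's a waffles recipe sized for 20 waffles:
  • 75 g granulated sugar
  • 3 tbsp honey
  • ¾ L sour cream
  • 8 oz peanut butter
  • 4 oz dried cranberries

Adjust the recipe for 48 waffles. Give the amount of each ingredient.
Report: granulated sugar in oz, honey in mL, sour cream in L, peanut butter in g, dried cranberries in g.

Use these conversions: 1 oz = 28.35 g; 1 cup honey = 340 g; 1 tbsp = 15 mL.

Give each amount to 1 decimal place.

Scaling factor: 48/20 = 12/5 = 2.4.
granulated sugar: 75 g × 12/5 ÷ 28.35 g/oz ≈ 6.3 oz
honey: 3 tbsp × 12/5 × 15 mL/tbsp = 108.0 mL
sour cream: 0.75 L × 12/5 = 1.8 L
peanut butter: 8 oz × 12/5 × 28.35 g/oz ≈ 544.3 g
dried cranberries: 4 oz × 12/5 × 28.35 g/oz ≈ 272.2 g

granulated sugar: 6.3 oz; honey: 108.0 mL; sour cream: 1.8 L; peanut butter: 544.3 g; dried cranberries: 272.2 g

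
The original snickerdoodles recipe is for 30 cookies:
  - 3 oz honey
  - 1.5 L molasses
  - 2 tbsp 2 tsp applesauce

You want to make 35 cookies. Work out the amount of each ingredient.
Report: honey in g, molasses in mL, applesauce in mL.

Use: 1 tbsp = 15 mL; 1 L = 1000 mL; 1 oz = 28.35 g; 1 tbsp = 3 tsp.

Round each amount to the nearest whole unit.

Scaling factor: 35/30 = 7/6.
honey: 3 oz × 7/6 × 28.35 g/oz ≈ 99 g
molasses: 1.5 L × 7/6 × 1000 mL/L = 1750 mL
applesauce: (2 tbsp + 2 tsp = 8/3 tbsp) × 7/6 × 15 mL/tbsp ≈ 47 mL

honey: 99 g; molasses: 1750 mL; applesauce: 47 mL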